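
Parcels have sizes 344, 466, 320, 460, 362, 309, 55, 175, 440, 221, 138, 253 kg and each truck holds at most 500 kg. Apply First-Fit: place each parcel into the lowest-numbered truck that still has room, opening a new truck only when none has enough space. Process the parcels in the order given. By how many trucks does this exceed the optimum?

First-Fit: [344,55] [466] [320,175] [460] [362,138] [309] [440] [221,253] → 8 trucks.
Total size 3543 kg; any packing needs at least ⌈3543/500⌉ = 8 trucks.
So 8 is already optimal.

0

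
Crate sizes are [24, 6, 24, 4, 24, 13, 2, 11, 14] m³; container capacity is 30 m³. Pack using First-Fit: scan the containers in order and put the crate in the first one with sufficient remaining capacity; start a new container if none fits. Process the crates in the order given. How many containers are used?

5

container 1: place 24 m³, 6 m³ left
container 1: place 6 m³, 0 m³ left
container 2: place 24 m³, 6 m³ left
container 2: place 4 m³, 2 m³ left
container 3: place 24 m³, 6 m³ left
container 4: place 13 m³, 17 m³ left
container 2: place 2 m³, 0 m³ left
container 4: place 11 m³, 6 m³ left
container 5: place 14 m³, 16 m³ left
Final containers: [24,6] [24,4,2] [24] [13,11] [14].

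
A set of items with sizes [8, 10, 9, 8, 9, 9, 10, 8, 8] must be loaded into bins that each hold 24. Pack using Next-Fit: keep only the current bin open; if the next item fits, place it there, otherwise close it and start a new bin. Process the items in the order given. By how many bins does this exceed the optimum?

Next-Fit: [8,10] [9,8] [9,9] [10,8] [8] → 5 bins.
Total size 79; any packing needs at least ⌈79/24⌉ = 4 bins.
An optimal packing achieves that bound: [10,10] [9,9] [9,8] [8,8,8] → 4 bins.
Excess: 5 − 4 = 1.

1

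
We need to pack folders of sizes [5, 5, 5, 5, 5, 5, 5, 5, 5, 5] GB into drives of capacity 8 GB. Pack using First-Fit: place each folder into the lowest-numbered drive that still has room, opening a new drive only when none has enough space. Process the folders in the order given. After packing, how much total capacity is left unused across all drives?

Put 5 GB in drive 1; 3 GB remain.
Put 5 GB in drive 2; 3 GB remain.
Put 5 GB in drive 3; 3 GB remain.
Put 5 GB in drive 4; 3 GB remain.
Put 5 GB in drive 5; 3 GB remain.
Put 5 GB in drive 6; 3 GB remain.
Put 5 GB in drive 7; 3 GB remain.
Put 5 GB in drive 8; 3 GB remain.
Put 5 GB in drive 9; 3 GB remain.
Put 5 GB in drive 10; 3 GB remain.
10 drives × 8 GB = 80 GB; used 50 GB; unused 30 GB.

30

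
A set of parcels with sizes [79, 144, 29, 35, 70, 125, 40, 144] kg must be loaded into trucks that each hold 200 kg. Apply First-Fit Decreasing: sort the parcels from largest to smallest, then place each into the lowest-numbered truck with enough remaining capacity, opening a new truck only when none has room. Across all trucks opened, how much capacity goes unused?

134

Sorted descending: 144, 144, 125, 79, 70, 40, 35, 29.
144 kg → truck 1 (remaining 56 kg)
144 kg → truck 2 (remaining 56 kg)
125 kg → truck 3 (remaining 75 kg)
79 kg → truck 4 (remaining 121 kg)
70 kg → truck 3 (remaining 5 kg)
40 kg → truck 1 (remaining 16 kg)
35 kg → truck 2 (remaining 21 kg)
29 kg → truck 4 (remaining 92 kg)
4 trucks × 200 kg = 800 kg; used 666 kg; unused 134 kg.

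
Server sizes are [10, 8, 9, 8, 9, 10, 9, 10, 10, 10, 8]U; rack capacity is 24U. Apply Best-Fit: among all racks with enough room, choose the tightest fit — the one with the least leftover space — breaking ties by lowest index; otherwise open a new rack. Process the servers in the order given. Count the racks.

6

Put 10U in rack 1; 14U remain.
Put 8U in rack 1; 6U remain.
Put 9U in rack 2; 15U remain.
Put 8U in rack 2; 7U remain.
Put 9U in rack 3; 15U remain.
Put 10U in rack 3; 5U remain.
Put 9U in rack 4; 15U remain.
Put 10U in rack 4; 5U remain.
Put 10U in rack 5; 14U remain.
Put 10U in rack 5; 4U remain.
Put 8U in rack 6; 16U remain.
Final racks: [10,8] [9,8] [9,10] [9,10] [10,10] [8].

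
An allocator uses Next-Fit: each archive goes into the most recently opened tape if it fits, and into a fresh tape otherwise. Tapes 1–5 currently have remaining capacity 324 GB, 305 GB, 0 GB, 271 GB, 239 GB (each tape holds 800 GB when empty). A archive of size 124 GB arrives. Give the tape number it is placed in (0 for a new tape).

Next-Fit only looks at tape 5, which has 239 GB free.
124 GB fits there.

5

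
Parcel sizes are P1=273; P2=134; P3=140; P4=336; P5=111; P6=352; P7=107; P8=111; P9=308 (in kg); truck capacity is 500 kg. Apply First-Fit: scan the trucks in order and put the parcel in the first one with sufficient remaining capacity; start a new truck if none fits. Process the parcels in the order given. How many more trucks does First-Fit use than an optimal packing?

First-Fit: [273,134] [140,336] [111,352] [107,111] [308] → 5 trucks.
Total size 1872 kg; any packing needs at least ⌈1872/500⌉ = 4 trucks.
An optimal packing achieves that bound: [352,140] [336,134] [308,111] [273,111,107] → 4 trucks.
Excess: 5 − 4 = 1.

1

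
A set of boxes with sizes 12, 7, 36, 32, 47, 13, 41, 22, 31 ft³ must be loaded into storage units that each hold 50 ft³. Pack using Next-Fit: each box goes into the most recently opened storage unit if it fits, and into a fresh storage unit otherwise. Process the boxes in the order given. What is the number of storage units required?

storage unit 1: place 12 ft³, 38 ft³ left
storage unit 1: place 7 ft³, 31 ft³ left
storage unit 2: place 36 ft³, 14 ft³ left
storage unit 3: place 32 ft³, 18 ft³ left
storage unit 4: place 47 ft³, 3 ft³ left
storage unit 5: place 13 ft³, 37 ft³ left
storage unit 6: place 41 ft³, 9 ft³ left
storage unit 7: place 22 ft³, 28 ft³ left
storage unit 8: place 31 ft³, 19 ft³ left
Final storage units: [12,7] [36] [32] [47] [13] [41] [22] [31].

8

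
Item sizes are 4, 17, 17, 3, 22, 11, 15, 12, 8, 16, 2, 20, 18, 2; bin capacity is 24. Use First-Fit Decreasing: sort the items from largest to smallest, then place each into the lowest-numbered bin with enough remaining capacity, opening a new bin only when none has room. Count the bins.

Sorted descending: 22, 20, 18, 17, 17, 16, 15, 12, 11, 8, 4, 3, 2, 2.
bin 1: place 22, 2 left
bin 2: place 20, 4 left
bin 3: place 18, 6 left
bin 4: place 17, 7 left
bin 5: place 17, 7 left
bin 6: place 16, 8 left
bin 7: place 15, 9 left
bin 8: place 12, 12 left
bin 8: place 11, 1 left
bin 6: place 8, 0 left
bin 2: place 4, 0 left
bin 3: place 3, 3 left
bin 1: place 2, 0 left
bin 3: place 2, 1 left

8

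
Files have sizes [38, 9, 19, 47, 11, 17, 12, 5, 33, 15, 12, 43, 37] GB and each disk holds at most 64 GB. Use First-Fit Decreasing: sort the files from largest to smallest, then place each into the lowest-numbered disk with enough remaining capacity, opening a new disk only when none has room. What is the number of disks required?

5

Sorted descending: 47, 43, 38, 37, 33, 19, 17, 15, 12, 12, 11, 9, 5.
Put 47 GB in disk 1; 17 GB remain.
Put 43 GB in disk 2; 21 GB remain.
Put 38 GB in disk 3; 26 GB remain.
Put 37 GB in disk 4; 27 GB remain.
Put 33 GB in disk 5; 31 GB remain.
Put 19 GB in disk 2; 2 GB remain.
Put 17 GB in disk 1; 0 GB remain.
Put 15 GB in disk 3; 11 GB remain.
Put 12 GB in disk 4; 15 GB remain.
Put 12 GB in disk 4; 3 GB remain.
Put 11 GB in disk 3; 0 GB remain.
Put 9 GB in disk 5; 22 GB remain.
Put 5 GB in disk 5; 17 GB remain.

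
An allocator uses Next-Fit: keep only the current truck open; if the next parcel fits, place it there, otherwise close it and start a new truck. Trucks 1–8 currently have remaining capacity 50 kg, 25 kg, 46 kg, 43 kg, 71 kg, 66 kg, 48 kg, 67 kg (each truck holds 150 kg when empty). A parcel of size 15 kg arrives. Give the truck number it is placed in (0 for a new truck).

8

Next-Fit only looks at truck 8, which has 67 kg free.
15 kg fits there.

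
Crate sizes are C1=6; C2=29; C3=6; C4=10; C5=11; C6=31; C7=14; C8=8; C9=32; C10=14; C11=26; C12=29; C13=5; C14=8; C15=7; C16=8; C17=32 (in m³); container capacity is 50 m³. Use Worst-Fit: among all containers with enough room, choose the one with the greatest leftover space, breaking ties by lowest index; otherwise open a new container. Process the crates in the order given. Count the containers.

C1 (6 m³) → container 1 (remaining 44 m³)
C2 (29 m³) → container 1 (remaining 15 m³)
C3 (6 m³) → container 1 (remaining 9 m³)
C4 (10 m³) → container 2 (remaining 40 m³)
C5 (11 m³) → container 2 (remaining 29 m³)
C6 (31 m³) → container 3 (remaining 19 m³)
C7 (14 m³) → container 2 (remaining 15 m³)
C8 (8 m³) → container 3 (remaining 11 m³)
C9 (32 m³) → container 4 (remaining 18 m³)
C10 (14 m³) → container 4 (remaining 4 m³)
C11 (26 m³) → container 5 (remaining 24 m³)
C12 (29 m³) → container 6 (remaining 21 m³)
C13 (5 m³) → container 5 (remaining 19 m³)
C14 (8 m³) → container 6 (remaining 13 m³)
C15 (7 m³) → container 5 (remaining 12 m³)
C16 (8 m³) → container 2 (remaining 7 m³)
C17 (32 m³) → container 7 (remaining 18 m³)
Final containers: [6,29,6] [10,11,14,8] [31,8] [32,14] [26,5,7] [29,8] [32].

7 containers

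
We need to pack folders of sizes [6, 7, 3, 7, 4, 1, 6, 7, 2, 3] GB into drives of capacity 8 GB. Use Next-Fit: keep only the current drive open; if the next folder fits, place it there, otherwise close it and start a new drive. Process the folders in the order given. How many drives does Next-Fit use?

6 GB → drive 1 (remaining 2 GB)
7 GB → drive 2 (remaining 1 GB)
3 GB → drive 3 (remaining 5 GB)
7 GB → drive 4 (remaining 1 GB)
4 GB → drive 5 (remaining 4 GB)
1 GB → drive 5 (remaining 3 GB)
6 GB → drive 6 (remaining 2 GB)
7 GB → drive 7 (remaining 1 GB)
2 GB → drive 8 (remaining 6 GB)
3 GB → drive 8 (remaining 3 GB)
Final drives: [6] [7] [3] [7] [4,1] [6] [7] [2,3].

8 drives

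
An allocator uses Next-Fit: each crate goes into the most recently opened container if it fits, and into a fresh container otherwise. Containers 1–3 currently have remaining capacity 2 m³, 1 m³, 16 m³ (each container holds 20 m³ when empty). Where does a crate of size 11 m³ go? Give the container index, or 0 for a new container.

3

Next-Fit only looks at container 3, which has 16 m³ free.
11 m³ fits there.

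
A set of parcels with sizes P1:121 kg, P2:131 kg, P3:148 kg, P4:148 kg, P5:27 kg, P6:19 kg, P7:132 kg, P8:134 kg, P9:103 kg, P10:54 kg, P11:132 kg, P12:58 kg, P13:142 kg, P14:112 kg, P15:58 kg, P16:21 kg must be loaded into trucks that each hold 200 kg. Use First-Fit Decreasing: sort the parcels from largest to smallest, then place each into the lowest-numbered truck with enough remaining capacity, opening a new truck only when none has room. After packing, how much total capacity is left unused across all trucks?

460

Sorted descending: 148, 148, 142, 134, 132, 132, 131, 121, 112, 103, 58, 58, 54, 27, 21, 19.
Put 148 kg in truck 1; 52 kg remain.
Put 148 kg in truck 2; 52 kg remain.
Put 142 kg in truck 3; 58 kg remain.
Put 134 kg in truck 4; 66 kg remain.
Put 132 kg in truck 5; 68 kg remain.
Put 132 kg in truck 6; 68 kg remain.
Put 131 kg in truck 7; 69 kg remain.
Put 121 kg in truck 8; 79 kg remain.
Put 112 kg in truck 9; 88 kg remain.
Put 103 kg in truck 10; 97 kg remain.
Put 58 kg in truck 3; 0 kg remain.
Put 58 kg in truck 4; 8 kg remain.
Put 54 kg in truck 5; 14 kg remain.
Put 27 kg in truck 1; 25 kg remain.
Put 21 kg in truck 1; 4 kg remain.
Put 19 kg in truck 2; 33 kg remain.
10 trucks × 200 kg = 2000 kg; used 1540 kg; unused 460 kg.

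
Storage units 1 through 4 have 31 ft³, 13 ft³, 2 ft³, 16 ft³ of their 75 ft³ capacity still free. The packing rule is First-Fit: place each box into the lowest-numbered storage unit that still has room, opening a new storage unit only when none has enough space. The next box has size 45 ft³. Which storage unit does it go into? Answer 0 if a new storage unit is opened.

No storage unit has ≥ 45 ft³ free, so a new storage unit is opened.

0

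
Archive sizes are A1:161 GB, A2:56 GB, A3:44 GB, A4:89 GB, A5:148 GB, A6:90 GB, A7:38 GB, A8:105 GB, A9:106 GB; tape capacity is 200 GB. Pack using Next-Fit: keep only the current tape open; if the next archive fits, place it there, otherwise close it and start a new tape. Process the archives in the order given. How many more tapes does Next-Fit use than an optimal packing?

1

Next-Fit: [161] [56,44,89] [148] [90,38] [105] [106] → 6 tapes.
Total size 837 GB; any packing needs at least ⌈837/200⌉ = 5 tapes.
An optimal packing achieves that bound: [161,38] [148,44] [106,90] [105,89] [56] → 5 tapes.
Excess: 6 − 5 = 1.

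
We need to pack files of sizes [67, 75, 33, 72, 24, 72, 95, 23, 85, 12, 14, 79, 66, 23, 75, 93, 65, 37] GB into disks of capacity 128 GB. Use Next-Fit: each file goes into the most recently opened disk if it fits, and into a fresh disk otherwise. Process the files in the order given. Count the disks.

67 GB → disk 1 (remaining 61 GB)
75 GB → disk 2 (remaining 53 GB)
33 GB → disk 2 (remaining 20 GB)
72 GB → disk 3 (remaining 56 GB)
24 GB → disk 3 (remaining 32 GB)
72 GB → disk 4 (remaining 56 GB)
95 GB → disk 5 (remaining 33 GB)
23 GB → disk 5 (remaining 10 GB)
85 GB → disk 6 (remaining 43 GB)
12 GB → disk 6 (remaining 31 GB)
14 GB → disk 6 (remaining 17 GB)
79 GB → disk 7 (remaining 49 GB)
66 GB → disk 8 (remaining 62 GB)
23 GB → disk 8 (remaining 39 GB)
75 GB → disk 9 (remaining 53 GB)
93 GB → disk 10 (remaining 35 GB)
65 GB → disk 11 (remaining 63 GB)
37 GB → disk 11 (remaining 26 GB)

11 disks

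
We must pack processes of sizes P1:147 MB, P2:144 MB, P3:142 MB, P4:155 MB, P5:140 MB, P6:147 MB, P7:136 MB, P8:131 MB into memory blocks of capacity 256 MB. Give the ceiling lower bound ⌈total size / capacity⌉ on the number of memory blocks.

5

Total size = 147 + 144 + 142 + 155 + 140 + 147 + 136 + 131 = 1142 MB.
⌈1142 / 256⌉ = 5.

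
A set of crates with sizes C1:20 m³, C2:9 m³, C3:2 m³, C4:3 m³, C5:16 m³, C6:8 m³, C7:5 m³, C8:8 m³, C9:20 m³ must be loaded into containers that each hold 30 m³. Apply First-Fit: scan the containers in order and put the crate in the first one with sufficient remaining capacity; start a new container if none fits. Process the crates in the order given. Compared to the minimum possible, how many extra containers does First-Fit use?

First-Fit: [20,9] [2,3,16,8] [5,8] [20] → 4 containers.
Total size 91 m³; any packing needs at least ⌈91/30⌉ = 4 containers.
So 4 is already optimal.

0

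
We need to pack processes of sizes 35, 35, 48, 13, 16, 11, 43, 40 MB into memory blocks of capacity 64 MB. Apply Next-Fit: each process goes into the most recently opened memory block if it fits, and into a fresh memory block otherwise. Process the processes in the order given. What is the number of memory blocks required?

Put 35 MB in memory block 1; 29 MB remain.
Put 35 MB in memory block 2; 29 MB remain.
Put 48 MB in memory block 3; 16 MB remain.
Put 13 MB in memory block 3; 3 MB remain.
Put 16 MB in memory block 4; 48 MB remain.
Put 11 MB in memory block 4; 37 MB remain.
Put 43 MB in memory block 5; 21 MB remain.
Put 40 MB in memory block 6; 24 MB remain.

6 memory blocks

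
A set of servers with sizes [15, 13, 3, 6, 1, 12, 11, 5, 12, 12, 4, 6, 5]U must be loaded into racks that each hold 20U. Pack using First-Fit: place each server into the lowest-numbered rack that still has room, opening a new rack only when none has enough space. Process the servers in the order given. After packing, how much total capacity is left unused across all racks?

15

Put 15U in rack 1; 5U remain.
Put 13U in rack 2; 7U remain.
Put 3U in rack 1; 2U remain.
Put 6U in rack 2; 1U remain.
Put 1U in rack 1; 1U remain.
Put 12U in rack 3; 8U remain.
Put 11U in rack 4; 9U remain.
Put 5U in rack 3; 3U remain.
Put 12U in rack 5; 8U remain.
Put 12U in rack 6; 8U remain.
Put 4U in rack 4; 5U remain.
Put 6U in rack 5; 2U remain.
Put 5U in rack 4; 0U remain.
6 racks × 20U = 120U; used 105U; unused 15U.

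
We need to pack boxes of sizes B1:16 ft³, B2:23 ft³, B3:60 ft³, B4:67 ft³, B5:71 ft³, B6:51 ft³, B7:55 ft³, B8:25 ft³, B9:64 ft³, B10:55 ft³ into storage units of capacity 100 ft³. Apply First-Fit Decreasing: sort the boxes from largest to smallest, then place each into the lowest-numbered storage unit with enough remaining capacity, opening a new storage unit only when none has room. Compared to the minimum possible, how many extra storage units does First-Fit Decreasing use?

First-Fit Decreasing: [71,25] [67,23] [64,16] [60] [55] [55] [51] → 7 storage units.
7 boxes exceed 50 ft³ (half the capacity), and no two of those can share a storage unit, so at least 7 storage units are needed.
So 7 is already optimal.

0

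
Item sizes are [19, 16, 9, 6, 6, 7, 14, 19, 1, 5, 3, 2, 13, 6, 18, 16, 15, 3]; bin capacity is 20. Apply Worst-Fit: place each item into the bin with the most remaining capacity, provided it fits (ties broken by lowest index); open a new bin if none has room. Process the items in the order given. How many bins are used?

10

bin 1: place 19, 1 left
bin 2: place 16, 4 left
bin 3: place 9, 11 left
bin 3: place 6, 5 left
bin 4: place 6, 14 left
bin 4: place 7, 7 left
bin 5: place 14, 6 left
bin 6: place 19, 1 left
bin 4: place 1, 6 left
bin 4: place 5, 1 left
bin 5: place 3, 3 left
bin 3: place 2, 3 left
bin 7: place 13, 7 left
bin 7: place 6, 1 left
bin 8: place 18, 2 left
bin 9: place 16, 4 left
bin 10: place 15, 5 left
bin 10: place 3, 2 left
Final bins: [19] [16] [9,6,2] [6,7,1,5] [14,3] [19] [13,6] [18] [16] [15,3].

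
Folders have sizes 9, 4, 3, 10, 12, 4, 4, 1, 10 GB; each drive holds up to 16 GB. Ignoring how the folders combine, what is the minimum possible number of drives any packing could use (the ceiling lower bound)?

4 drives

Total size = 9 + 4 + 3 + 10 + 12 + 4 + 4 + 1 + 10 = 57 GB.
⌈57 / 16⌉ = 4.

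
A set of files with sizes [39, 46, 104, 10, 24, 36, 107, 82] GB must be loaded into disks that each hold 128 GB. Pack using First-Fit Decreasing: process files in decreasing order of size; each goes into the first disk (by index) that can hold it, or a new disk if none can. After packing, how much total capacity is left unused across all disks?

64

Sorted descending: 107, 104, 82, 46, 39, 36, 24, 10.
107 GB → disk 1 (remaining 21 GB)
104 GB → disk 2 (remaining 24 GB)
82 GB → disk 3 (remaining 46 GB)
46 GB → disk 3 (remaining 0 GB)
39 GB → disk 4 (remaining 89 GB)
36 GB → disk 4 (remaining 53 GB)
24 GB → disk 2 (remaining 0 GB)
10 GB → disk 1 (remaining 11 GB)
4 disks × 128 GB = 512 GB; used 448 GB; unused 64 GB.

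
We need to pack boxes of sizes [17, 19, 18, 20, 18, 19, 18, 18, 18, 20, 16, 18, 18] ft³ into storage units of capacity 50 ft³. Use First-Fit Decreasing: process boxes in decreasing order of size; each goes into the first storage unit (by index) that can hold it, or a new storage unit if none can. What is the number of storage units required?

Sorted descending: 20, 20, 19, 19, 18, 18, 18, 18, 18, 18, 18, 17, 16.
storage unit 1: place 20 ft³, 30 ft³ left
storage unit 1: place 20 ft³, 10 ft³ left
storage unit 2: place 19 ft³, 31 ft³ left
storage unit 2: place 19 ft³, 12 ft³ left
storage unit 3: place 18 ft³, 32 ft³ left
storage unit 3: place 18 ft³, 14 ft³ left
storage unit 4: place 18 ft³, 32 ft³ left
storage unit 4: place 18 ft³, 14 ft³ left
storage unit 5: place 18 ft³, 32 ft³ left
storage unit 5: place 18 ft³, 14 ft³ left
storage unit 6: place 18 ft³, 32 ft³ left
storage unit 6: place 17 ft³, 15 ft³ left
storage unit 7: place 16 ft³, 34 ft³ left
Final storage units: [20,20] [19,19] [18,18] [18,18] [18,18] [18,17] [16].

7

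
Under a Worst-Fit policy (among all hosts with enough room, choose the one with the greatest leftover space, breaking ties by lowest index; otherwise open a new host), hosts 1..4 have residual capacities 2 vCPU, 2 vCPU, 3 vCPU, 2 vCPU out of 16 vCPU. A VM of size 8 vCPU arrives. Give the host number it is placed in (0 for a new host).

0

No host has ≥ 8 vCPU free, so a new host is opened.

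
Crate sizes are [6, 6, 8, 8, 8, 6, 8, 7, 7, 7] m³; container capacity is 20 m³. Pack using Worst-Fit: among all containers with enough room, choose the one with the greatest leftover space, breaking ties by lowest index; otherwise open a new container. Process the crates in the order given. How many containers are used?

5

Put 6 m³ in container 1; 14 m³ remain.
Put 6 m³ in container 1; 8 m³ remain.
Put 8 m³ in container 1; 0 m³ remain.
Put 8 m³ in container 2; 12 m³ remain.
Put 8 m³ in container 2; 4 m³ remain.
Put 6 m³ in container 3; 14 m³ remain.
Put 8 m³ in container 3; 6 m³ remain.
Put 7 m³ in container 4; 13 m³ remain.
Put 7 m³ in container 4; 6 m³ remain.
Put 7 m³ in container 5; 13 m³ remain.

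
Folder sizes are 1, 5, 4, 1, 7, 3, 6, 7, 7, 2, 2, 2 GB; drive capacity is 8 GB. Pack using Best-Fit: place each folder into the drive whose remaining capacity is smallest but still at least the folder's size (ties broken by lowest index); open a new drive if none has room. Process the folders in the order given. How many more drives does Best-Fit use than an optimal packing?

1

Best-Fit: [1,5,1] [4,3] [7] [6,2] [7] [7] [2,2] → 7 drives.
Total size 47 GB; any packing needs at least ⌈47/8⌉ = 6 drives.
An optimal packing achieves that bound: [7,1] [7,1] [7] [6,2] [5,3] [4,2,2] → 6 drives.
Excess: 7 − 6 = 1.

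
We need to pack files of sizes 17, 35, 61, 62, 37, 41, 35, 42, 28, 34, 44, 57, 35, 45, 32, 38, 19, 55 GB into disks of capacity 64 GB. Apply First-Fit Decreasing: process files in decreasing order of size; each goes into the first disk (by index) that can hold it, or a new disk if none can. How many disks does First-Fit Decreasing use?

Sorted descending: 62, 61, 57, 55, 45, 44, 42, 41, 38, 37, 35, 35, 35, 34, 32, 28, 19, 17.
Put 62 GB in disk 1; 2 GB remain.
Put 61 GB in disk 2; 3 GB remain.
Put 57 GB in disk 3; 7 GB remain.
Put 55 GB in disk 4; 9 GB remain.
Put 45 GB in disk 5; 19 GB remain.
Put 44 GB in disk 6; 20 GB remain.
Put 42 GB in disk 7; 22 GB remain.
Put 41 GB in disk 8; 23 GB remain.
Put 38 GB in disk 9; 26 GB remain.
Put 37 GB in disk 10; 27 GB remain.
Put 35 GB in disk 11; 29 GB remain.
Put 35 GB in disk 12; 29 GB remain.
Put 35 GB in disk 13; 29 GB remain.
Put 34 GB in disk 14; 30 GB remain.
Put 32 GB in disk 15; 32 GB remain.
Put 28 GB in disk 11; 1 GB remain.
Put 19 GB in disk 5; 0 GB remain.
Put 17 GB in disk 6; 3 GB remain.

15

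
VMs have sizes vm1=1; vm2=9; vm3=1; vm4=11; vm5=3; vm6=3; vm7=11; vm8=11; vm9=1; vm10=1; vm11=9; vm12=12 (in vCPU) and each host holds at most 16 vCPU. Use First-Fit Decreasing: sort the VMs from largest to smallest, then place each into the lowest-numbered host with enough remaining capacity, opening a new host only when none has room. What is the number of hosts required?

6 hosts

Sorted descending: 12, 11, 11, 11, 9, 9, 3, 3, 1, 1, 1, 1.
Put 12 vCPU in host 1; 4 vCPU remain.
Put 11 vCPU in host 2; 5 vCPU remain.
Put 11 vCPU in host 3; 5 vCPU remain.
Put 11 vCPU in host 4; 5 vCPU remain.
Put 9 vCPU in host 5; 7 vCPU remain.
Put 9 vCPU in host 6; 7 vCPU remain.
Put 3 vCPU in host 1; 1 vCPU remain.
Put 3 vCPU in host 2; 2 vCPU remain.
Put 1 vCPU in host 1; 0 vCPU remain.
Put 1 vCPU in host 2; 1 vCPU remain.
Put 1 vCPU in host 2; 0 vCPU remain.
Put 1 vCPU in host 3; 4 vCPU remain.
Final hosts: [12,3,1] [11,3,1,1] [11,1] [11] [9] [9].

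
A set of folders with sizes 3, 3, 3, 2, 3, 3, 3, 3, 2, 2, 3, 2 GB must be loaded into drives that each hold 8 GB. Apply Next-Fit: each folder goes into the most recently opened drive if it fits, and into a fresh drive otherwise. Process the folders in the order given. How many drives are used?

3 GB → drive 1 (remaining 5 GB)
3 GB → drive 1 (remaining 2 GB)
3 GB → drive 2 (remaining 5 GB)
2 GB → drive 2 (remaining 3 GB)
3 GB → drive 2 (remaining 0 GB)
3 GB → drive 3 (remaining 5 GB)
3 GB → drive 3 (remaining 2 GB)
3 GB → drive 4 (remaining 5 GB)
2 GB → drive 4 (remaining 3 GB)
2 GB → drive 4 (remaining 1 GB)
3 GB → drive 5 (remaining 5 GB)
2 GB → drive 5 (remaining 3 GB)
Final drives: [3,3] [3,2,3] [3,3] [3,2,2] [3,2].

5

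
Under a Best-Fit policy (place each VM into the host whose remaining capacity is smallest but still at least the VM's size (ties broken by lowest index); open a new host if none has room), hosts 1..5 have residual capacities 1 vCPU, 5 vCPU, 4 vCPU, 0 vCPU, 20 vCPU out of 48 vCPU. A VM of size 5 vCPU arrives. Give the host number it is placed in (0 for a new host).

Hosts with room: host 2 (5 vCPU), host 5 (20 vCPU).
Tightest fit is host 2 with 5 vCPU free.

2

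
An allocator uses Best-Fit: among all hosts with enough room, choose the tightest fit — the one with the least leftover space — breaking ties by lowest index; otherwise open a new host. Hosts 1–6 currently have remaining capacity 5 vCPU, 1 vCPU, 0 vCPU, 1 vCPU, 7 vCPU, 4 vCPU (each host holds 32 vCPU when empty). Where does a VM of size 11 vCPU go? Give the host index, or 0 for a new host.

No host has ≥ 11 vCPU free, so a new host is opened.

0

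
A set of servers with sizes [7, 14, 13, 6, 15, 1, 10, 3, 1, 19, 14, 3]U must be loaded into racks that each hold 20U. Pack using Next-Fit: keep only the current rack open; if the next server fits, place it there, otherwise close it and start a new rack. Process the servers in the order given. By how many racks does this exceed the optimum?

Next-Fit: [7] [14] [13,6] [15,1] [10,3,1] [19] [14,3] → 7 racks.
Total size 106U; any packing needs at least ⌈106/20⌉ = 6 racks.
An optimal packing achieves that bound: [19,1] [15,3,1] [14,6] [14,3] [13,7] [10] → 6 racks.
Excess: 7 − 6 = 1.

1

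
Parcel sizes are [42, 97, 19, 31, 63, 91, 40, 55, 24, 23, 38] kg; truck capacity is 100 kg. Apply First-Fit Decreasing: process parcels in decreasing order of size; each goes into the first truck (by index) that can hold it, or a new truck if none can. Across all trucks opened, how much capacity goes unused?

77

Sorted descending: 97, 91, 63, 55, 42, 40, 38, 31, 24, 23, 19.
97 kg → truck 1 (remaining 3 kg)
91 kg → truck 2 (remaining 9 kg)
63 kg → truck 3 (remaining 37 kg)
55 kg → truck 4 (remaining 45 kg)
42 kg → truck 4 (remaining 3 kg)
40 kg → truck 5 (remaining 60 kg)
38 kg → truck 5 (remaining 22 kg)
31 kg → truck 3 (remaining 6 kg)
24 kg → truck 6 (remaining 76 kg)
23 kg → truck 6 (remaining 53 kg)
19 kg → truck 5 (remaining 3 kg)
6 trucks × 100 kg = 600 kg; used 523 kg; unused 77 kg.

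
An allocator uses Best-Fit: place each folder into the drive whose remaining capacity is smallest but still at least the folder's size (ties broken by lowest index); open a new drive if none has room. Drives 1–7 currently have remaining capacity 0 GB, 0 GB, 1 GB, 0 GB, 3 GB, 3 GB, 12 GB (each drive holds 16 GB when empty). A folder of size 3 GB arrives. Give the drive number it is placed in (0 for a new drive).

5

Drives with room: drive 5 (3 GB), drive 6 (3 GB), drive 7 (12 GB).
Tightest fit is drive 5 with 3 GB free.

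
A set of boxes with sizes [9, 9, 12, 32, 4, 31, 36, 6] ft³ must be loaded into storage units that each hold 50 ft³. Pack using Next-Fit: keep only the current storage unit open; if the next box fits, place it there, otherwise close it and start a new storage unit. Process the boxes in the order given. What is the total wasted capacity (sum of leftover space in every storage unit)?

61

Put 9 ft³ in storage unit 1; 41 ft³ remain.
Put 9 ft³ in storage unit 1; 32 ft³ remain.
Put 12 ft³ in storage unit 1; 20 ft³ remain.
Put 32 ft³ in storage unit 2; 18 ft³ remain.
Put 4 ft³ in storage unit 2; 14 ft³ remain.
Put 31 ft³ in storage unit 3; 19 ft³ remain.
Put 36 ft³ in storage unit 4; 14 ft³ remain.
Put 6 ft³ in storage unit 4; 8 ft³ remain.
4 storage units × 50 ft³ = 200 ft³; used 139 ft³; unused 61 ft³.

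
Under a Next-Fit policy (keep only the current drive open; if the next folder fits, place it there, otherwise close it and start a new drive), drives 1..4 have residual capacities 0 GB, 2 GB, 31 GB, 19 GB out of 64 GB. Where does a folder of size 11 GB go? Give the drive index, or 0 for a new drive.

4

Next-Fit only looks at drive 4, which has 19 GB free.
11 GB fits there.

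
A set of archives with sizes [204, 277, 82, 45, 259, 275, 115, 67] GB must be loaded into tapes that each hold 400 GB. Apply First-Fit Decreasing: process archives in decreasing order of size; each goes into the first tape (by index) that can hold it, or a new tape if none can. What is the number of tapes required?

4

Sorted descending: 277, 275, 259, 204, 115, 82, 67, 45.
tape 1: place 277 GB, 123 GB left
tape 2: place 275 GB, 125 GB left
tape 3: place 259 GB, 141 GB left
tape 4: place 204 GB, 196 GB left
tape 1: place 115 GB, 8 GB left
tape 2: place 82 GB, 43 GB left
tape 3: place 67 GB, 74 GB left
tape 3: place 45 GB, 29 GB left
Final tapes: [277,115] [275,82] [259,67,45] [204].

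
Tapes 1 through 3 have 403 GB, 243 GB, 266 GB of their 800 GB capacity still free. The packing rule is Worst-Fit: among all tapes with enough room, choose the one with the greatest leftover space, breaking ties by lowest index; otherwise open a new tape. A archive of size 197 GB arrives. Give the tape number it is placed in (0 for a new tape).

Tapes with room: tape 1 (403 GB), tape 2 (243 GB), tape 3 (266 GB).
Most room is tape 1 with 403 GB free.

1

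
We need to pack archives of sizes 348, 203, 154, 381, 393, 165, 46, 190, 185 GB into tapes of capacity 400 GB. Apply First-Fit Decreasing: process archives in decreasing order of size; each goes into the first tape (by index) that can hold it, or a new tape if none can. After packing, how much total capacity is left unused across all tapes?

335

Sorted descending: 393, 381, 348, 203, 190, 185, 165, 154, 46.
393 GB → tape 1 (remaining 7 GB)
381 GB → tape 2 (remaining 19 GB)
348 GB → tape 3 (remaining 52 GB)
203 GB → tape 4 (remaining 197 GB)
190 GB → tape 4 (remaining 7 GB)
185 GB → tape 5 (remaining 215 GB)
165 GB → tape 5 (remaining 50 GB)
154 GB → tape 6 (remaining 246 GB)
46 GB → tape 3 (remaining 6 GB)
6 tapes × 400 GB = 2400 GB; used 2065 GB; unused 335 GB.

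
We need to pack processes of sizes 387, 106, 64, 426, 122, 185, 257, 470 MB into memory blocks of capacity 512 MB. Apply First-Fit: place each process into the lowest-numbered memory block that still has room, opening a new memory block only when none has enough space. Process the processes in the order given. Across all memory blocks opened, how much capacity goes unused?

387 MB → memory block 1 (remaining 125 MB)
106 MB → memory block 1 (remaining 19 MB)
64 MB → memory block 2 (remaining 448 MB)
426 MB → memory block 2 (remaining 22 MB)
122 MB → memory block 3 (remaining 390 MB)
185 MB → memory block 3 (remaining 205 MB)
257 MB → memory block 4 (remaining 255 MB)
470 MB → memory block 5 (remaining 42 MB)
5 memory blocks × 512 MB = 2560 MB; used 2017 MB; unused 543 MB.

543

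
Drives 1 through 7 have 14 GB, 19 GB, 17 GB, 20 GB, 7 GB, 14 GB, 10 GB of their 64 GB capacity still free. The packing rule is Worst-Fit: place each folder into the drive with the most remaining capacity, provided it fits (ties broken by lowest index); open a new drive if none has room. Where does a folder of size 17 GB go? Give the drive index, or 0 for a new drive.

4

Drives with room: drive 2 (19 GB), drive 3 (17 GB), drive 4 (20 GB).
Most room is drive 4 with 20 GB free.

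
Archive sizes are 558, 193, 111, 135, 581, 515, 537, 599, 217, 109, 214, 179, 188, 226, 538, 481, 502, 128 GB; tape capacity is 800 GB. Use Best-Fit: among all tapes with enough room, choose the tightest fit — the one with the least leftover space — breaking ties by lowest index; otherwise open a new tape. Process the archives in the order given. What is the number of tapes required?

tape 1: place 558 GB, 242 GB left
tape 1: place 193 GB, 49 GB left
tape 2: place 111 GB, 689 GB left
tape 2: place 135 GB, 554 GB left
tape 3: place 581 GB, 219 GB left
tape 2: place 515 GB, 39 GB left
tape 4: place 537 GB, 263 GB left
tape 5: place 599 GB, 201 GB left
tape 3: place 217 GB, 2 GB left
tape 5: place 109 GB, 92 GB left
tape 4: place 214 GB, 49 GB left
tape 6: place 179 GB, 621 GB left
tape 6: place 188 GB, 433 GB left
tape 6: place 226 GB, 207 GB left
tape 7: place 538 GB, 262 GB left
tape 8: place 481 GB, 319 GB left
tape 9: place 502 GB, 298 GB left
tape 6: place 128 GB, 79 GB left

9 tapes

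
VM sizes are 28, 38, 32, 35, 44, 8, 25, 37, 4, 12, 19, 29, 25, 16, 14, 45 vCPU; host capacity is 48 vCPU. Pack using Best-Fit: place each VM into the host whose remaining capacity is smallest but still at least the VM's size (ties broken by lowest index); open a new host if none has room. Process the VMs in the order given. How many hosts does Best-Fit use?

10 hosts

host 1: place 28 vCPU, 20 vCPU left
host 2: place 38 vCPU, 10 vCPU left
host 3: place 32 vCPU, 16 vCPU left
host 4: place 35 vCPU, 13 vCPU left
host 5: place 44 vCPU, 4 vCPU left
host 2: place 8 vCPU, 2 vCPU left
host 6: place 25 vCPU, 23 vCPU left
host 7: place 37 vCPU, 11 vCPU left
host 5: place 4 vCPU, 0 vCPU left
host 4: place 12 vCPU, 1 vCPU left
host 1: place 19 vCPU, 1 vCPU left
host 8: place 29 vCPU, 19 vCPU left
host 9: place 25 vCPU, 23 vCPU left
host 3: place 16 vCPU, 0 vCPU left
host 8: place 14 vCPU, 5 vCPU left
host 10: place 45 vCPU, 3 vCPU left
Final hosts: [28,19] [38,8] [32,16] [35,12] [44,4] [25] [37] [29,14] [25] [45].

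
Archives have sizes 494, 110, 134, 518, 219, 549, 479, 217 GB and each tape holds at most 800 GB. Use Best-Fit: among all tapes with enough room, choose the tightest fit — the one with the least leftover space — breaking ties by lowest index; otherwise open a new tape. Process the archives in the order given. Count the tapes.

Put 494 GB in tape 1; 306 GB remain.
Put 110 GB in tape 1; 196 GB remain.
Put 134 GB in tape 1; 62 GB remain.
Put 518 GB in tape 2; 282 GB remain.
Put 219 GB in tape 2; 63 GB remain.
Put 549 GB in tape 3; 251 GB remain.
Put 479 GB in tape 4; 321 GB remain.
Put 217 GB in tape 3; 34 GB remain.
Final tapes: [494,110,134] [518,219] [549,217] [479].

4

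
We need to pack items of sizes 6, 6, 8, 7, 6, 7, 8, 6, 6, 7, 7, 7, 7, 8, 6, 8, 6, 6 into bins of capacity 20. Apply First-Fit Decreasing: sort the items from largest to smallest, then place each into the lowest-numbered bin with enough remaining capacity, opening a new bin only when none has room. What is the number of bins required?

Sorted descending: 8, 8, 8, 8, 7, 7, 7, 7, 7, 7, 6, 6, 6, 6, 6, 6, 6, 6.
Put 8 in bin 1; 12 remain.
Put 8 in bin 1; 4 remain.
Put 8 in bin 2; 12 remain.
Put 8 in bin 2; 4 remain.
Put 7 in bin 3; 13 remain.
Put 7 in bin 3; 6 remain.
Put 7 in bin 4; 13 remain.
Put 7 in bin 4; 6 remain.
Put 7 in bin 5; 13 remain.
Put 7 in bin 5; 6 remain.
Put 6 in bin 3; 0 remain.
Put 6 in bin 4; 0 remain.
Put 6 in bin 5; 0 remain.
Put 6 in bin 6; 14 remain.
Put 6 in bin 6; 8 remain.
Put 6 in bin 6; 2 remain.
Put 6 in bin 7; 14 remain.
Put 6 in bin 7; 8 remain.

7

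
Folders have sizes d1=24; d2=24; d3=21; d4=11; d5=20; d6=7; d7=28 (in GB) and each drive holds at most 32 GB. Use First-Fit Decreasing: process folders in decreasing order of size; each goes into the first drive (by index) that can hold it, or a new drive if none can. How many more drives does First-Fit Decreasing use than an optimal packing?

0

First-Fit Decreasing: [28] [24,7] [24] [21,11] [20] → 5 drives.
Total size 135 GB; any packing needs at least ⌈135/32⌉ = 5 drives.
So 5 is already optimal.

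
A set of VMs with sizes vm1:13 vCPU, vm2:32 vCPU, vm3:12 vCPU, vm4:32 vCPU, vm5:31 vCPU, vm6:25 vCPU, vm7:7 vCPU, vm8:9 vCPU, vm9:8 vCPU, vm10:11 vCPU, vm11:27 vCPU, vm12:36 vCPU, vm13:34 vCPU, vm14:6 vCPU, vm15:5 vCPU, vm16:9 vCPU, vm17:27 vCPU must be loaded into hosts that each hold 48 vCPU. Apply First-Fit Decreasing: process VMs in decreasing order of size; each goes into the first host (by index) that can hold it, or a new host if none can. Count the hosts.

Sorted descending: 36, 34, 32, 32, 31, 27, 27, 25, 13, 12, 11, 9, 9, 8, 7, 6, 5.
host 1: place 36 vCPU, 12 vCPU left
host 2: place 34 vCPU, 14 vCPU left
host 3: place 32 vCPU, 16 vCPU left
host 4: place 32 vCPU, 16 vCPU left
host 5: place 31 vCPU, 17 vCPU left
host 6: place 27 vCPU, 21 vCPU left
host 7: place 27 vCPU, 21 vCPU left
host 8: place 25 vCPU, 23 vCPU left
host 2: place 13 vCPU, 1 vCPU left
host 1: place 12 vCPU, 0 vCPU left
host 3: place 11 vCPU, 5 vCPU left
host 4: place 9 vCPU, 7 vCPU left
host 5: place 9 vCPU, 8 vCPU left
host 5: place 8 vCPU, 0 vCPU left
host 4: place 7 vCPU, 0 vCPU left
host 6: place 6 vCPU, 15 vCPU left
host 3: place 5 vCPU, 0 vCPU left

8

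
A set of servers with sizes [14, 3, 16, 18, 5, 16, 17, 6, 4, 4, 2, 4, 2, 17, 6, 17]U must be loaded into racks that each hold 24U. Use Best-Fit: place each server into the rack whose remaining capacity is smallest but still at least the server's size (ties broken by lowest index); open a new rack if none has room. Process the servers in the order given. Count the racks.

Put 14U in rack 1; 10U remain.
Put 3U in rack 1; 7U remain.
Put 16U in rack 2; 8U remain.
Put 18U in rack 3; 6U remain.
Put 5U in rack 3; 1U remain.
Put 16U in rack 4; 8U remain.
Put 17U in rack 5; 7U remain.
Put 6U in rack 1; 1U remain.
Put 4U in rack 5; 3U remain.
Put 4U in rack 2; 4U remain.
Put 2U in rack 5; 1U remain.
Put 4U in rack 2; 0U remain.
Put 2U in rack 4; 6U remain.
Put 17U in rack 6; 7U remain.
Put 6U in rack 4; 0U remain.
Put 17U in rack 7; 7U remain.

7 racks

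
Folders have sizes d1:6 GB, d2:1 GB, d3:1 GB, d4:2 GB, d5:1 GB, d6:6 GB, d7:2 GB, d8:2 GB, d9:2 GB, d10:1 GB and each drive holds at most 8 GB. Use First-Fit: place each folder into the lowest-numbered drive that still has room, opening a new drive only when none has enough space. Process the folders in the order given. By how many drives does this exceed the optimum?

First-Fit: [6,1,1] [2,1,2,2,1] [6,2] → 3 drives.
Total size 24 GB; any packing needs at least ⌈24/8⌉ = 3 drives.
So 3 is already optimal.

0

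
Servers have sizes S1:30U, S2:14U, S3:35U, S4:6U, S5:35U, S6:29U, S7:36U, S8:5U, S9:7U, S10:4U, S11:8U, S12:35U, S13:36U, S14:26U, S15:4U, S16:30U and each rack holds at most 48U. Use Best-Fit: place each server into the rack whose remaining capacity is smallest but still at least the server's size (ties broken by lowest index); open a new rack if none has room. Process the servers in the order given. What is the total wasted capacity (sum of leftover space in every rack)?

rack 1: place S1 (30U), 18U left
rack 1: place S2 (14U), 4U left
rack 2: place S3 (35U), 13U left
rack 2: place S4 (6U), 7U left
rack 3: place S5 (35U), 13U left
rack 4: place S6 (29U), 19U left
rack 5: place S7 (36U), 12U left
rack 2: place S8 (5U), 2U left
rack 5: place S9 (7U), 5U left
rack 1: place S10 (4U), 0U left
rack 3: place S11 (8U), 5U left
rack 6: place S12 (35U), 13U left
rack 7: place S13 (36U), 12U left
rack 8: place S14 (26U), 22U left
rack 3: place S15 (4U), 1U left
rack 9: place S16 (30U), 18U left
9 racks × 48U = 432U; used 340U; unused 92U.

92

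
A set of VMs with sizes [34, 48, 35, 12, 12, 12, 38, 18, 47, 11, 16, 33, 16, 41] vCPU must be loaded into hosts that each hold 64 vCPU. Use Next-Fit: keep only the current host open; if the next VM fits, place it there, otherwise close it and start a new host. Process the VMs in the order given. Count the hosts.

34 vCPU → host 1 (remaining 30 vCPU)
48 vCPU → host 2 (remaining 16 vCPU)
35 vCPU → host 3 (remaining 29 vCPU)
12 vCPU → host 3 (remaining 17 vCPU)
12 vCPU → host 3 (remaining 5 vCPU)
12 vCPU → host 4 (remaining 52 vCPU)
38 vCPU → host 4 (remaining 14 vCPU)
18 vCPU → host 5 (remaining 46 vCPU)
47 vCPU → host 6 (remaining 17 vCPU)
11 vCPU → host 6 (remaining 6 vCPU)
16 vCPU → host 7 (remaining 48 vCPU)
33 vCPU → host 7 (remaining 15 vCPU)
16 vCPU → host 8 (remaining 48 vCPU)
41 vCPU → host 8 (remaining 7 vCPU)

8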